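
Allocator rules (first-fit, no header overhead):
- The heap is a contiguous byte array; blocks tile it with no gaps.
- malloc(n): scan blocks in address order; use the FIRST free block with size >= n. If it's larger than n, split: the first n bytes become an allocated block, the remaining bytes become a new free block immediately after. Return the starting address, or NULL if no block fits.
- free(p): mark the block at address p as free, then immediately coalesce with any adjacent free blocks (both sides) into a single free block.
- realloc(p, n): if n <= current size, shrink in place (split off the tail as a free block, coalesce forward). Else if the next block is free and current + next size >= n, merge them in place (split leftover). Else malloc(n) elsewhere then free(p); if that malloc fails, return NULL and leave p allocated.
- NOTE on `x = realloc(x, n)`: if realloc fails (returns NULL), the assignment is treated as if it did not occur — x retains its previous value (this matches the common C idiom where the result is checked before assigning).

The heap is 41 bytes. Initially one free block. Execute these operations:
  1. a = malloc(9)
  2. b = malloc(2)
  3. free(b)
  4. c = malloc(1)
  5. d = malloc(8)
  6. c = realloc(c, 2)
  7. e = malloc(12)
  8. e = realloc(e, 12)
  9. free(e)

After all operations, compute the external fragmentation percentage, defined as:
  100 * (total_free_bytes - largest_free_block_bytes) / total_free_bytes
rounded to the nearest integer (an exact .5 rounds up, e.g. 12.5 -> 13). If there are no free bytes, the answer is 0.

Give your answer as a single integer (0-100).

Answer: 5

Derivation:
Op 1: a = malloc(9) -> a = 0; heap: [0-8 ALLOC][9-40 FREE]
Op 2: b = malloc(2) -> b = 9; heap: [0-8 ALLOC][9-10 ALLOC][11-40 FREE]
Op 3: free(b) -> (freed b); heap: [0-8 ALLOC][9-40 FREE]
Op 4: c = malloc(1) -> c = 9; heap: [0-8 ALLOC][9-9 ALLOC][10-40 FREE]
Op 5: d = malloc(8) -> d = 10; heap: [0-8 ALLOC][9-9 ALLOC][10-17 ALLOC][18-40 FREE]
Op 6: c = realloc(c, 2) -> c = 18; heap: [0-8 ALLOC][9-9 FREE][10-17 ALLOC][18-19 ALLOC][20-40 FREE]
Op 7: e = malloc(12) -> e = 20; heap: [0-8 ALLOC][9-9 FREE][10-17 ALLOC][18-19 ALLOC][20-31 ALLOC][32-40 FREE]
Op 8: e = realloc(e, 12) -> e = 20; heap: [0-8 ALLOC][9-9 FREE][10-17 ALLOC][18-19 ALLOC][20-31 ALLOC][32-40 FREE]
Op 9: free(e) -> (freed e); heap: [0-8 ALLOC][9-9 FREE][10-17 ALLOC][18-19 ALLOC][20-40 FREE]
Free blocks: [1 21] total_free=22 largest=21 -> 100*(22-21)/22 = 100/22 ≈ 4.545 -> rounds to 5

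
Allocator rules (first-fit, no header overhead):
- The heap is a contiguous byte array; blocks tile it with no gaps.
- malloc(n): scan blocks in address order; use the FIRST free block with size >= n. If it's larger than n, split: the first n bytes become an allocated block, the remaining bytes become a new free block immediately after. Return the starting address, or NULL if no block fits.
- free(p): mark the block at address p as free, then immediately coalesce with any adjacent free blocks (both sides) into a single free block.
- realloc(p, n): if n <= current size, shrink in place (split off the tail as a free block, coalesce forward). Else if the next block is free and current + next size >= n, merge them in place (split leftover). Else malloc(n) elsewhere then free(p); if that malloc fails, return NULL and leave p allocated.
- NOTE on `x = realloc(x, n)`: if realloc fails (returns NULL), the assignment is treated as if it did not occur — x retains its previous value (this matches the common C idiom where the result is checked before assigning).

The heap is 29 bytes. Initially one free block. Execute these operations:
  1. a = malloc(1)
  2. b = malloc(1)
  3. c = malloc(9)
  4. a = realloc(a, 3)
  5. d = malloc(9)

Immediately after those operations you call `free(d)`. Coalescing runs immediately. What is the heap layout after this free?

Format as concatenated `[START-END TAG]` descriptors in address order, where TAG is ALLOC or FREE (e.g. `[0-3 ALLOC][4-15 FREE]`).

Op 1: a = malloc(1) -> a = 0; heap: [0-0 ALLOC][1-28 FREE]
Op 2: b = malloc(1) -> b = 1; heap: [0-0 ALLOC][1-1 ALLOC][2-28 FREE]
Op 3: c = malloc(9) -> c = 2; heap: [0-0 ALLOC][1-1 ALLOC][2-10 ALLOC][11-28 FREE]
Op 4: a = realloc(a, 3) -> a = 11; heap: [0-0 FREE][1-1 ALLOC][2-10 ALLOC][11-13 ALLOC][14-28 FREE]
Op 5: d = malloc(9) -> d = 14; heap: [0-0 FREE][1-1 ALLOC][2-10 ALLOC][11-13 ALLOC][14-22 ALLOC][23-28 FREE]
free(d): d = 14 -> block [14-22 ALLOC]; mark free, coalesce with adjacent free neighbors -> [0-0 FREE][1-1 ALLOC][2-10 ALLOC][11-13 ALLOC][14-28 FREE]

Answer: [0-0 FREE][1-1 ALLOC][2-10 ALLOC][11-13 ALLOC][14-28 FREE]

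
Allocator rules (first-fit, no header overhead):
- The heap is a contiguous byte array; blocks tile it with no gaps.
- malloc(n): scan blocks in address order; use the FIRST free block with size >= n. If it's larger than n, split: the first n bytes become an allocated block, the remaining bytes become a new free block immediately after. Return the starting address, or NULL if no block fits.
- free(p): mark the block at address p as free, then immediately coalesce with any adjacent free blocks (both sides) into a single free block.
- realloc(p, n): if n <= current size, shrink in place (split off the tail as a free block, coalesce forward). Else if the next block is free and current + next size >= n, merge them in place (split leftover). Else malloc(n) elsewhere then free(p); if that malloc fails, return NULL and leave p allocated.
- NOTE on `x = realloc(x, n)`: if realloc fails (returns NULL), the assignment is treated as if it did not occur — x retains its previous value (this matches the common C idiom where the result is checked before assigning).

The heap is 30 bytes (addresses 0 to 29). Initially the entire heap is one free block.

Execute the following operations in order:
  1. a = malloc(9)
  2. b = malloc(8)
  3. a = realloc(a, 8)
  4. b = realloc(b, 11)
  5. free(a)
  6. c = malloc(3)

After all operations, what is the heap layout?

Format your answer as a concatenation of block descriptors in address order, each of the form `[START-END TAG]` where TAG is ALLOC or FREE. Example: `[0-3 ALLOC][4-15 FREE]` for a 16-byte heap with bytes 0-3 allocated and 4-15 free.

Answer: [0-2 ALLOC][3-8 FREE][9-19 ALLOC][20-29 FREE]

Derivation:
Op 1: a = malloc(9) -> a = 0; heap: [0-8 ALLOC][9-29 FREE]
Op 2: b = malloc(8) -> b = 9; heap: [0-8 ALLOC][9-16 ALLOC][17-29 FREE]
Op 3: a = realloc(a, 8) -> a = 0; heap: [0-7 ALLOC][8-8 FREE][9-16 ALLOC][17-29 FREE]
Op 4: b = realloc(b, 11) -> b = 9; heap: [0-7 ALLOC][8-8 FREE][9-19 ALLOC][20-29 FREE]
Op 5: free(a) -> (freed a); heap: [0-8 FREE][9-19 ALLOC][20-29 FREE]
Op 6: c = malloc(3) -> c = 0; heap: [0-2 ALLOC][3-8 FREE][9-19 ALLOC][20-29 FREE]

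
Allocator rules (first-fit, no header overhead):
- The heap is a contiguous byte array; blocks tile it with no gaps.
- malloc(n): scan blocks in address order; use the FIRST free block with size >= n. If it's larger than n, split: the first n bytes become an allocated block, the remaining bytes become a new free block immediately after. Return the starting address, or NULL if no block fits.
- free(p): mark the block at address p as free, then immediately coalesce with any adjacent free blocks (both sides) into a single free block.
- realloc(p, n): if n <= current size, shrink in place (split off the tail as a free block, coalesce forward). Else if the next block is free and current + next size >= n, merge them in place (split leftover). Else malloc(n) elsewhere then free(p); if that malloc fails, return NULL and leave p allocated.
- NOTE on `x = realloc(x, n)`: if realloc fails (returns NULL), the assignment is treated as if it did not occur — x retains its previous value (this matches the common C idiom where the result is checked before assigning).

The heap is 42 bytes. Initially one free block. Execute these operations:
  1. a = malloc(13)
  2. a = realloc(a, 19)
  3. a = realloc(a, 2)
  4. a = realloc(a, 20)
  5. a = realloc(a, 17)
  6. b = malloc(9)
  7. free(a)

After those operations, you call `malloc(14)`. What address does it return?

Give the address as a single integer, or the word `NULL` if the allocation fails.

Op 1: a = malloc(13) -> a = 0; heap: [0-12 ALLOC][13-41 FREE]
Op 2: a = realloc(a, 19) -> a = 0; heap: [0-18 ALLOC][19-41 FREE]
Op 3: a = realloc(a, 2) -> a = 0; heap: [0-1 ALLOC][2-41 FREE]
Op 4: a = realloc(a, 20) -> a = 0; heap: [0-19 ALLOC][20-41 FREE]
Op 5: a = realloc(a, 17) -> a = 0; heap: [0-16 ALLOC][17-41 FREE]
Op 6: b = malloc(9) -> b = 17; heap: [0-16 ALLOC][17-25 ALLOC][26-41 FREE]
Op 7: free(a) -> (freed a); heap: [0-16 FREE][17-25 ALLOC][26-41 FREE]
malloc(14): first-fit scan over [0-16 FREE][17-25 ALLOC][26-41 FREE] -> 0

Answer: 0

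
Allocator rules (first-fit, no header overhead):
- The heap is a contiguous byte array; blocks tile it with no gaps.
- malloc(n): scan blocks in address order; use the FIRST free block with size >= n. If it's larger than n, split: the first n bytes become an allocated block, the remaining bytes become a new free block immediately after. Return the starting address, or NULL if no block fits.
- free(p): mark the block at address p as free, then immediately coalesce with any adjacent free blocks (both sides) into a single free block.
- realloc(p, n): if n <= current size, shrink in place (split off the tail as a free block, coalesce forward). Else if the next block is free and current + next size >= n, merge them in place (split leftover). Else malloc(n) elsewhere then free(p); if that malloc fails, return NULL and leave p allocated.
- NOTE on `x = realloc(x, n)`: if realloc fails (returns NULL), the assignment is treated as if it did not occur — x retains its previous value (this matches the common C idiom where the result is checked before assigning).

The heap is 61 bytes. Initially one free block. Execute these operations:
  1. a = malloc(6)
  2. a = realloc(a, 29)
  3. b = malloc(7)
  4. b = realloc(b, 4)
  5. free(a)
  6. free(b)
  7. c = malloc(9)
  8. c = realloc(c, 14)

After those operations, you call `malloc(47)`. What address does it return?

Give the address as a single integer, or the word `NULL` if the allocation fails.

Answer: 14

Derivation:
Op 1: a = malloc(6) -> a = 0; heap: [0-5 ALLOC][6-60 FREE]
Op 2: a = realloc(a, 29) -> a = 0; heap: [0-28 ALLOC][29-60 FREE]
Op 3: b = malloc(7) -> b = 29; heap: [0-28 ALLOC][29-35 ALLOC][36-60 FREE]
Op 4: b = realloc(b, 4) -> b = 29; heap: [0-28 ALLOC][29-32 ALLOC][33-60 FREE]
Op 5: free(a) -> (freed a); heap: [0-28 FREE][29-32 ALLOC][33-60 FREE]
Op 6: free(b) -> (freed b); heap: [0-60 FREE]
Op 7: c = malloc(9) -> c = 0; heap: [0-8 ALLOC][9-60 FREE]
Op 8: c = realloc(c, 14) -> c = 0; heap: [0-13 ALLOC][14-60 FREE]
malloc(47): first-fit scan over [0-13 ALLOC][14-60 FREE] -> 14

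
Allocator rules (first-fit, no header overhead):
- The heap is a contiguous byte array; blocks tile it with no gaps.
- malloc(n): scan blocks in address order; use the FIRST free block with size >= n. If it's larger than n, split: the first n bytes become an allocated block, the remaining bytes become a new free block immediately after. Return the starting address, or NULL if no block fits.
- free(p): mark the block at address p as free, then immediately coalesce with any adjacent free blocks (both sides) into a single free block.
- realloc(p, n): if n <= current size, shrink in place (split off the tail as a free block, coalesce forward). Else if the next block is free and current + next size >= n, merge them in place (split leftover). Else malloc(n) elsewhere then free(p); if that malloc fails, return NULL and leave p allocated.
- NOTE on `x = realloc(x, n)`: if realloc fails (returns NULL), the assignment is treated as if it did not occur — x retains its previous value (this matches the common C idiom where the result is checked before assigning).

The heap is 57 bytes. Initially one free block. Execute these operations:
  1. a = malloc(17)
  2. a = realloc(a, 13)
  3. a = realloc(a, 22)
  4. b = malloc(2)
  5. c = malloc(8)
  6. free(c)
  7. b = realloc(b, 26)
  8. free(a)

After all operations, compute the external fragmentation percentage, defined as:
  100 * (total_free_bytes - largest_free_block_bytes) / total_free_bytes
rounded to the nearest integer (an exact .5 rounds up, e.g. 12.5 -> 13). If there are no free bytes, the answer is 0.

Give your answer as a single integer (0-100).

Op 1: a = malloc(17) -> a = 0; heap: [0-16 ALLOC][17-56 FREE]
Op 2: a = realloc(a, 13) -> a = 0; heap: [0-12 ALLOC][13-56 FREE]
Op 3: a = realloc(a, 22) -> a = 0; heap: [0-21 ALLOC][22-56 FREE]
Op 4: b = malloc(2) -> b = 22; heap: [0-21 ALLOC][22-23 ALLOC][24-56 FREE]
Op 5: c = malloc(8) -> c = 24; heap: [0-21 ALLOC][22-23 ALLOC][24-31 ALLOC][32-56 FREE]
Op 6: free(c) -> (freed c); heap: [0-21 ALLOC][22-23 ALLOC][24-56 FREE]
Op 7: b = realloc(b, 26) -> b = 22; heap: [0-21 ALLOC][22-47 ALLOC][48-56 FREE]
Op 8: free(a) -> (freed a); heap: [0-21 FREE][22-47 ALLOC][48-56 FREE]
Free blocks: [22 9] total_free=31 largest=22 -> 100*(31-22)/31 = 900/31 ≈ 29.032 -> rounds to 29

Answer: 29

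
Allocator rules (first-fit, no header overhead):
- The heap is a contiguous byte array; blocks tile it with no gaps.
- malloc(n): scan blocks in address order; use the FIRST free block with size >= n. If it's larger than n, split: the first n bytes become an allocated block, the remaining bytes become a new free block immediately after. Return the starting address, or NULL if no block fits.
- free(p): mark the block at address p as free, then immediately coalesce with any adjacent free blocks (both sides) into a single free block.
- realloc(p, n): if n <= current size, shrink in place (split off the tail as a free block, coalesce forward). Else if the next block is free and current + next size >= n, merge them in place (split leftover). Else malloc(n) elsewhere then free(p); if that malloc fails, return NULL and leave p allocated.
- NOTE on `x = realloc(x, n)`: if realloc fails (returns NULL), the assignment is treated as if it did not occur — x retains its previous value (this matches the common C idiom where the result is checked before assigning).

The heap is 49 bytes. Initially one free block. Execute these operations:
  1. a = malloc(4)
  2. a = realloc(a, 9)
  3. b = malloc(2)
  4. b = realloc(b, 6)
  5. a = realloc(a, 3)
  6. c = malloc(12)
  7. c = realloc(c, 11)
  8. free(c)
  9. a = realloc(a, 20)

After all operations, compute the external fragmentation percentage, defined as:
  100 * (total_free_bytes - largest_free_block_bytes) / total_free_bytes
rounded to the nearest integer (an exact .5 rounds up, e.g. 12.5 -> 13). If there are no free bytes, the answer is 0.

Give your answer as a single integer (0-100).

Op 1: a = malloc(4) -> a = 0; heap: [0-3 ALLOC][4-48 FREE]
Op 2: a = realloc(a, 9) -> a = 0; heap: [0-8 ALLOC][9-48 FREE]
Op 3: b = malloc(2) -> b = 9; heap: [0-8 ALLOC][9-10 ALLOC][11-48 FREE]
Op 4: b = realloc(b, 6) -> b = 9; heap: [0-8 ALLOC][9-14 ALLOC][15-48 FREE]
Op 5: a = realloc(a, 3) -> a = 0; heap: [0-2 ALLOC][3-8 FREE][9-14 ALLOC][15-48 FREE]
Op 6: c = malloc(12) -> c = 15; heap: [0-2 ALLOC][3-8 FREE][9-14 ALLOC][15-26 ALLOC][27-48 FREE]
Op 7: c = realloc(c, 11) -> c = 15; heap: [0-2 ALLOC][3-8 FREE][9-14 ALLOC][15-25 ALLOC][26-48 FREE]
Op 8: free(c) -> (freed c); heap: [0-2 ALLOC][3-8 FREE][9-14 ALLOC][15-48 FREE]
Op 9: a = realloc(a, 20) -> a = 15; heap: [0-8 FREE][9-14 ALLOC][15-34 ALLOC][35-48 FREE]
Free blocks: [9 14] total_free=23 largest=14 -> 100*(23-14)/23 = 900/23 ≈ 39.130 -> rounds to 39

Answer: 39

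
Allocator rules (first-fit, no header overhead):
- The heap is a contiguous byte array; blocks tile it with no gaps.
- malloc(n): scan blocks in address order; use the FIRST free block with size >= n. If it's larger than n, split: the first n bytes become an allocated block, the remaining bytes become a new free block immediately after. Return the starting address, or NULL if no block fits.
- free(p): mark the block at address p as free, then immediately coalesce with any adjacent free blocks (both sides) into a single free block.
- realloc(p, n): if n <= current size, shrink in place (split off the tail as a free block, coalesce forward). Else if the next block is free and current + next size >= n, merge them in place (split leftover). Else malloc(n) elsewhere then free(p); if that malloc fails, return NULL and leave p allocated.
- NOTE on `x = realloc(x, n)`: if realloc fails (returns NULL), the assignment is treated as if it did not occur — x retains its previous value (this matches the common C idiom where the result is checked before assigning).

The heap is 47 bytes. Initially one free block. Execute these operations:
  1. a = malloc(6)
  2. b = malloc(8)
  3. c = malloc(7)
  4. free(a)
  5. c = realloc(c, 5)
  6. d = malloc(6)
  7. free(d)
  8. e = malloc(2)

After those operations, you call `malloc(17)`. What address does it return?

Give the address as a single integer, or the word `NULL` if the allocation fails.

Answer: 19

Derivation:
Op 1: a = malloc(6) -> a = 0; heap: [0-5 ALLOC][6-46 FREE]
Op 2: b = malloc(8) -> b = 6; heap: [0-5 ALLOC][6-13 ALLOC][14-46 FREE]
Op 3: c = malloc(7) -> c = 14; heap: [0-5 ALLOC][6-13 ALLOC][14-20 ALLOC][21-46 FREE]
Op 4: free(a) -> (freed a); heap: [0-5 FREE][6-13 ALLOC][14-20 ALLOC][21-46 FREE]
Op 5: c = realloc(c, 5) -> c = 14; heap: [0-5 FREE][6-13 ALLOC][14-18 ALLOC][19-46 FREE]
Op 6: d = malloc(6) -> d = 0; heap: [0-5 ALLOC][6-13 ALLOC][14-18 ALLOC][19-46 FREE]
Op 7: free(d) -> (freed d); heap: [0-5 FREE][6-13 ALLOC][14-18 ALLOC][19-46 FREE]
Op 8: e = malloc(2) -> e = 0; heap: [0-1 ALLOC][2-5 FREE][6-13 ALLOC][14-18 ALLOC][19-46 FREE]
malloc(17): first-fit scan over [0-1 ALLOC][2-5 FREE][6-13 ALLOC][14-18 ALLOC][19-46 FREE] -> 19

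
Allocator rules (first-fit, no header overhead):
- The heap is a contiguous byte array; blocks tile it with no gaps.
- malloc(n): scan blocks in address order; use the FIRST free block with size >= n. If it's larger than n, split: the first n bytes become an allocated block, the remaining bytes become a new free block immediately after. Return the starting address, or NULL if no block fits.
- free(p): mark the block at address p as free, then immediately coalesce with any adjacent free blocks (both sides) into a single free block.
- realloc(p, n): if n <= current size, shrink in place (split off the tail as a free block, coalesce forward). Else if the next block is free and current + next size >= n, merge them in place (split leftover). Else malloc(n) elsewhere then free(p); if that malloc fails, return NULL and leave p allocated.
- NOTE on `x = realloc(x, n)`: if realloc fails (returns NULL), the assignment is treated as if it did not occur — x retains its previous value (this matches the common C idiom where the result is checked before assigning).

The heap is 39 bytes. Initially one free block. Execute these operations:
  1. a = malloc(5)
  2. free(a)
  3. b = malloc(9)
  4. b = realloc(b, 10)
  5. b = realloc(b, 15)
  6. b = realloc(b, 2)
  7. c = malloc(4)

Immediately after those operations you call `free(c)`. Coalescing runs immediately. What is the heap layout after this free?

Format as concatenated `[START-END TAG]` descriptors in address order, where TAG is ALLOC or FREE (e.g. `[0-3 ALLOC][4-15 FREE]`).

Answer: [0-1 ALLOC][2-38 FREE]

Derivation:
Op 1: a = malloc(5) -> a = 0; heap: [0-4 ALLOC][5-38 FREE]
Op 2: free(a) -> (freed a); heap: [0-38 FREE]
Op 3: b = malloc(9) -> b = 0; heap: [0-8 ALLOC][9-38 FREE]
Op 4: b = realloc(b, 10) -> b = 0; heap: [0-9 ALLOC][10-38 FREE]
Op 5: b = realloc(b, 15) -> b = 0; heap: [0-14 ALLOC][15-38 FREE]
Op 6: b = realloc(b, 2) -> b = 0; heap: [0-1 ALLOC][2-38 FREE]
Op 7: c = malloc(4) -> c = 2; heap: [0-1 ALLOC][2-5 ALLOC][6-38 FREE]
free(c): c = 2 -> block [2-5 ALLOC]; mark free, coalesce with adjacent free neighbors -> [0-1 ALLOC][2-38 FREE]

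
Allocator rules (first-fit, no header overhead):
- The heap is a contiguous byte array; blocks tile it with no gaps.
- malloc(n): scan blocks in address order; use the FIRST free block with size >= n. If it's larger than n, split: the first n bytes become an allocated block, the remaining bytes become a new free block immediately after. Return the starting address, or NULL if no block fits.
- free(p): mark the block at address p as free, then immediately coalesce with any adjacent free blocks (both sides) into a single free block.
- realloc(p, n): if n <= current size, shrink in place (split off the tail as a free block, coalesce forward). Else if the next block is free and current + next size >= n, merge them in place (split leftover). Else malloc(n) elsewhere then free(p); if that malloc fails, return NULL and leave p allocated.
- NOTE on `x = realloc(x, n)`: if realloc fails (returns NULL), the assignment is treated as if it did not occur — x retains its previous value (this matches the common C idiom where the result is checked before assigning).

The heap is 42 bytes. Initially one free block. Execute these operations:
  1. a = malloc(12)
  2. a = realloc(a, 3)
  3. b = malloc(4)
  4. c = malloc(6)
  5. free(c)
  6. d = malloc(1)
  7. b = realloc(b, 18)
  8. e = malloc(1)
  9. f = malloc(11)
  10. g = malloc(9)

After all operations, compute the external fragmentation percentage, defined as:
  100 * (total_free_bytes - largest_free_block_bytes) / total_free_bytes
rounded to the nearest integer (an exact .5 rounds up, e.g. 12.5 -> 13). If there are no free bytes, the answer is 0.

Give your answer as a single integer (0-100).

Op 1: a = malloc(12) -> a = 0; heap: [0-11 ALLOC][12-41 FREE]
Op 2: a = realloc(a, 3) -> a = 0; heap: [0-2 ALLOC][3-41 FREE]
Op 3: b = malloc(4) -> b = 3; heap: [0-2 ALLOC][3-6 ALLOC][7-41 FREE]
Op 4: c = malloc(6) -> c = 7; heap: [0-2 ALLOC][3-6 ALLOC][7-12 ALLOC][13-41 FREE]
Op 5: free(c) -> (freed c); heap: [0-2 ALLOC][3-6 ALLOC][7-41 FREE]
Op 6: d = malloc(1) -> d = 7; heap: [0-2 ALLOC][3-6 ALLOC][7-7 ALLOC][8-41 FREE]
Op 7: b = realloc(b, 18) -> b = 8; heap: [0-2 ALLOC][3-6 FREE][7-7 ALLOC][8-25 ALLOC][26-41 FREE]
Op 8: e = malloc(1) -> e = 3; heap: [0-2 ALLOC][3-3 ALLOC][4-6 FREE][7-7 ALLOC][8-25 ALLOC][26-41 FREE]
Op 9: f = malloc(11) -> f = 26; heap: [0-2 ALLOC][3-3 ALLOC][4-6 FREE][7-7 ALLOC][8-25 ALLOC][26-36 ALLOC][37-41 FREE]
Op 10: g = malloc(9) -> g = NULL; heap: [0-2 ALLOC][3-3 ALLOC][4-6 FREE][7-7 ALLOC][8-25 ALLOC][26-36 ALLOC][37-41 FREE]
Free blocks: [3 5] total_free=8 largest=5 -> 100*(8-5)/8 = 300/8 = 37.5 -> rounds to 38

Answer: 38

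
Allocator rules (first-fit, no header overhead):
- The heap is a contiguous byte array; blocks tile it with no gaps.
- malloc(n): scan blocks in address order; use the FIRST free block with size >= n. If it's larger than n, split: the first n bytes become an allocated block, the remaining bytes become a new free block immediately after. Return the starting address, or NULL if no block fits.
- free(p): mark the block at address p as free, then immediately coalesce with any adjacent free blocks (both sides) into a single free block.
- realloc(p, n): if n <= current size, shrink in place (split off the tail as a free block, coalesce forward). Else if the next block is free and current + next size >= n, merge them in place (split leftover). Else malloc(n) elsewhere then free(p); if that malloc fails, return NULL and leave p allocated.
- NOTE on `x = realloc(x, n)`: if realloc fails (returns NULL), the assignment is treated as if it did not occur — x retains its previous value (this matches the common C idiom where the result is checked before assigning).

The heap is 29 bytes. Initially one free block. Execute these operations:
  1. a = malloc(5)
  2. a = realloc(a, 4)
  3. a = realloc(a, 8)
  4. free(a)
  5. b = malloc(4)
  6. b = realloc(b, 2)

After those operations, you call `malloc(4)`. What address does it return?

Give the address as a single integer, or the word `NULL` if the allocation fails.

Op 1: a = malloc(5) -> a = 0; heap: [0-4 ALLOC][5-28 FREE]
Op 2: a = realloc(a, 4) -> a = 0; heap: [0-3 ALLOC][4-28 FREE]
Op 3: a = realloc(a, 8) -> a = 0; heap: [0-7 ALLOC][8-28 FREE]
Op 4: free(a) -> (freed a); heap: [0-28 FREE]
Op 5: b = malloc(4) -> b = 0; heap: [0-3 ALLOC][4-28 FREE]
Op 6: b = realloc(b, 2) -> b = 0; heap: [0-1 ALLOC][2-28 FREE]
malloc(4): first-fit scan over [0-1 ALLOC][2-28 FREE] -> 2

Answer: 2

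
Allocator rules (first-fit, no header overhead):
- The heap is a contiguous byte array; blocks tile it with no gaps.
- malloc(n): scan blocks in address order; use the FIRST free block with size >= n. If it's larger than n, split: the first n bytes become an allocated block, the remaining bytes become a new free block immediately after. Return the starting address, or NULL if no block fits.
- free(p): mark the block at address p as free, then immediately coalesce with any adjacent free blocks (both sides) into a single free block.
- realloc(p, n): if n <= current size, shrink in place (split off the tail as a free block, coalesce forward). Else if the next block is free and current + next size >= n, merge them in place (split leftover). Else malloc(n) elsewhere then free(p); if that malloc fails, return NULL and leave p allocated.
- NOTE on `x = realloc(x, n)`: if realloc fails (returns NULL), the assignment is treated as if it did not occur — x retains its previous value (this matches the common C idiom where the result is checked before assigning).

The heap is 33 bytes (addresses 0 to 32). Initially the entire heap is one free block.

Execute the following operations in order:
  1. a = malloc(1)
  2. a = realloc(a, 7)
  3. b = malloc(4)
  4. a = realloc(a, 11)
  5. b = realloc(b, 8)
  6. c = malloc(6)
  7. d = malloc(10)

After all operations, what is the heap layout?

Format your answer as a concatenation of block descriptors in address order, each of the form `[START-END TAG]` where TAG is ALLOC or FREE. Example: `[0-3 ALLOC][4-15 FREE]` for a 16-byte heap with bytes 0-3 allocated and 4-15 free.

Op 1: a = malloc(1) -> a = 0; heap: [0-0 ALLOC][1-32 FREE]
Op 2: a = realloc(a, 7) -> a = 0; heap: [0-6 ALLOC][7-32 FREE]
Op 3: b = malloc(4) -> b = 7; heap: [0-6 ALLOC][7-10 ALLOC][11-32 FREE]
Op 4: a = realloc(a, 11) -> a = 11; heap: [0-6 FREE][7-10 ALLOC][11-21 ALLOC][22-32 FREE]
Op 5: b = realloc(b, 8) -> b = 22; heap: [0-10 FREE][11-21 ALLOC][22-29 ALLOC][30-32 FREE]
Op 6: c = malloc(6) -> c = 0; heap: [0-5 ALLOC][6-10 FREE][11-21 ALLOC][22-29 ALLOC][30-32 FREE]
Op 7: d = malloc(10) -> d = NULL; heap: [0-5 ALLOC][6-10 FREE][11-21 ALLOC][22-29 ALLOC][30-32 FREE]

Answer: [0-5 ALLOC][6-10 FREE][11-21 ALLOC][22-29 ALLOC][30-32 FREE]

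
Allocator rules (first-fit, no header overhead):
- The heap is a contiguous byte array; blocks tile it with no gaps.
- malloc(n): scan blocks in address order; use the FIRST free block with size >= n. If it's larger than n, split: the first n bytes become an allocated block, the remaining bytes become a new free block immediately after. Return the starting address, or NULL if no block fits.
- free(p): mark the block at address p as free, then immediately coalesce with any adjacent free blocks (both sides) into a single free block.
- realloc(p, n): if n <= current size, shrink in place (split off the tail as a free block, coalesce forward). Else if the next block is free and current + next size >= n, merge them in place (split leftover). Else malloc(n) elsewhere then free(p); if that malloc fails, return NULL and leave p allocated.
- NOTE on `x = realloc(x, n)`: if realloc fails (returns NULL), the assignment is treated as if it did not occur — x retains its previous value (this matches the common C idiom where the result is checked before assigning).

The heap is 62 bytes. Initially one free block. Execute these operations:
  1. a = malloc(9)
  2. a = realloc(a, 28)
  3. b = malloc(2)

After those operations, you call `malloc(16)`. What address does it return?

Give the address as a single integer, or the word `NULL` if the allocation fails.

Op 1: a = malloc(9) -> a = 0; heap: [0-8 ALLOC][9-61 FREE]
Op 2: a = realloc(a, 28) -> a = 0; heap: [0-27 ALLOC][28-61 FREE]
Op 3: b = malloc(2) -> b = 28; heap: [0-27 ALLOC][28-29 ALLOC][30-61 FREE]
malloc(16): first-fit scan over [0-27 ALLOC][28-29 ALLOC][30-61 FREE] -> 30

Answer: 30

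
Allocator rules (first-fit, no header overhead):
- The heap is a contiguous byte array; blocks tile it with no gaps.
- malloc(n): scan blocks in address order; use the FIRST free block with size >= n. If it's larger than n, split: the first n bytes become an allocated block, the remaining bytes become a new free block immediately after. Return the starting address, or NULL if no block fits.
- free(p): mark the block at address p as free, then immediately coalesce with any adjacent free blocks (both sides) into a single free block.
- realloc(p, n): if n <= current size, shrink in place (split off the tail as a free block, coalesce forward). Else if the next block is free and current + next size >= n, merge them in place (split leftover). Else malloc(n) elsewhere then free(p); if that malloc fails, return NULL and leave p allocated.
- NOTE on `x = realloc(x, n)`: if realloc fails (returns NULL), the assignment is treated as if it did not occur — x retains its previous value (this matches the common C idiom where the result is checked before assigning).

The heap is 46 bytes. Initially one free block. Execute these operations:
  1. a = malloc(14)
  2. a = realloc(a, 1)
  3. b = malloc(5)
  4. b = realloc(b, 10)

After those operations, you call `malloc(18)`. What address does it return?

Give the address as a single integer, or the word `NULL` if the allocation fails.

Op 1: a = malloc(14) -> a = 0; heap: [0-13 ALLOC][14-45 FREE]
Op 2: a = realloc(a, 1) -> a = 0; heap: [0-0 ALLOC][1-45 FREE]
Op 3: b = malloc(5) -> b = 1; heap: [0-0 ALLOC][1-5 ALLOC][6-45 FREE]
Op 4: b = realloc(b, 10) -> b = 1; heap: [0-0 ALLOC][1-10 ALLOC][11-45 FREE]
malloc(18): first-fit scan over [0-0 ALLOC][1-10 ALLOC][11-45 FREE] -> 11

Answer: 11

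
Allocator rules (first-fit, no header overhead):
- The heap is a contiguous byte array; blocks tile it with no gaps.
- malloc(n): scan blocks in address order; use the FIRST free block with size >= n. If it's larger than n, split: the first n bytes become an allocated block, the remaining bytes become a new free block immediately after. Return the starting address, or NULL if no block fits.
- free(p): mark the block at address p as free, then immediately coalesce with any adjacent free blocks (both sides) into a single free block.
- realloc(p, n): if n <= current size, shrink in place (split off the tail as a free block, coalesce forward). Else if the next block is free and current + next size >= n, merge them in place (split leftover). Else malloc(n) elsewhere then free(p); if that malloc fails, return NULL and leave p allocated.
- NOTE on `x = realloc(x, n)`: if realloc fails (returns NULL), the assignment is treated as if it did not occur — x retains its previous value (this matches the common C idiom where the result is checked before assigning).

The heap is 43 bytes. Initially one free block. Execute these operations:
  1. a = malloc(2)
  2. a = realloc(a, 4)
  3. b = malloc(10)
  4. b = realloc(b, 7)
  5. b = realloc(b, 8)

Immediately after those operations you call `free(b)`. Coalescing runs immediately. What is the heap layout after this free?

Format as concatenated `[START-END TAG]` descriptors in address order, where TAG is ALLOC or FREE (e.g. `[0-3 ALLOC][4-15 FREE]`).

Op 1: a = malloc(2) -> a = 0; heap: [0-1 ALLOC][2-42 FREE]
Op 2: a = realloc(a, 4) -> a = 0; heap: [0-3 ALLOC][4-42 FREE]
Op 3: b = malloc(10) -> b = 4; heap: [0-3 ALLOC][4-13 ALLOC][14-42 FREE]
Op 4: b = realloc(b, 7) -> b = 4; heap: [0-3 ALLOC][4-10 ALLOC][11-42 FREE]
Op 5: b = realloc(b, 8) -> b = 4; heap: [0-3 ALLOC][4-11 ALLOC][12-42 FREE]
free(b): b = 4 -> block [4-11 ALLOC]; mark free, coalesce with adjacent free neighbors -> [0-3 ALLOC][4-42 FREE]

Answer: [0-3 ALLOC][4-42 FREE]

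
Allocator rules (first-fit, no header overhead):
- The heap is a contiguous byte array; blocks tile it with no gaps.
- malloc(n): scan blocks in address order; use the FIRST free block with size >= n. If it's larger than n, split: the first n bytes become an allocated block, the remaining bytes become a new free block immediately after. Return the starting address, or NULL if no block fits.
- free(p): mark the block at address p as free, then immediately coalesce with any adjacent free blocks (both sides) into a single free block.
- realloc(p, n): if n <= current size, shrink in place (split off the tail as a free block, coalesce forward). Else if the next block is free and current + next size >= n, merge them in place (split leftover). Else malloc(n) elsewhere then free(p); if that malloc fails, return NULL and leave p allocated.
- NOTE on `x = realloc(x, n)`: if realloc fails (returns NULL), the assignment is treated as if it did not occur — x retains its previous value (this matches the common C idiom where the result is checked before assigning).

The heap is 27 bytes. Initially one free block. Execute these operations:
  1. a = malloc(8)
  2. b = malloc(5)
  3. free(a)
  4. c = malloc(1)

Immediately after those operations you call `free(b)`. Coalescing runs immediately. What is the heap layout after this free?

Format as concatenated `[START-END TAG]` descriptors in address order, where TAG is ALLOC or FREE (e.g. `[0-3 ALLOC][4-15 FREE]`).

Answer: [0-0 ALLOC][1-26 FREE]

Derivation:
Op 1: a = malloc(8) -> a = 0; heap: [0-7 ALLOC][8-26 FREE]
Op 2: b = malloc(5) -> b = 8; heap: [0-7 ALLOC][8-12 ALLOC][13-26 FREE]
Op 3: free(a) -> (freed a); heap: [0-7 FREE][8-12 ALLOC][13-26 FREE]
Op 4: c = malloc(1) -> c = 0; heap: [0-0 ALLOC][1-7 FREE][8-12 ALLOC][13-26 FREE]
free(b): b = 8 -> block [8-12 ALLOC]; mark free, coalesce with adjacent free neighbors -> [0-0 ALLOC][1-26 FREE]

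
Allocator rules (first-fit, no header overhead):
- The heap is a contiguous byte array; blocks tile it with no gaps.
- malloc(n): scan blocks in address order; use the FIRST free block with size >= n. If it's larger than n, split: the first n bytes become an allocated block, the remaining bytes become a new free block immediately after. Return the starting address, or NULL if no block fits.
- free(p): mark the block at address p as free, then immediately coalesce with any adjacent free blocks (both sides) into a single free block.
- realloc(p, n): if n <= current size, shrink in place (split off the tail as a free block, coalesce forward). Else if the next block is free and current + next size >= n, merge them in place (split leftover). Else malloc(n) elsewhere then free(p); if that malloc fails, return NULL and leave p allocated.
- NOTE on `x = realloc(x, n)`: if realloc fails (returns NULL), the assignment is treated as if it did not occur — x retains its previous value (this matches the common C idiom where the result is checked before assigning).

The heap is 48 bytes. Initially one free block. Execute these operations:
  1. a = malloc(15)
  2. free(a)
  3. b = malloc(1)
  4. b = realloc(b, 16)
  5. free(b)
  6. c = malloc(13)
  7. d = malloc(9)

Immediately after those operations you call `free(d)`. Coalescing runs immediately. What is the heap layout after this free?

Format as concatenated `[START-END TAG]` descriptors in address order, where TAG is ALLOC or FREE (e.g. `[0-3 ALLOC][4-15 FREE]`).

Answer: [0-12 ALLOC][13-47 FREE]

Derivation:
Op 1: a = malloc(15) -> a = 0; heap: [0-14 ALLOC][15-47 FREE]
Op 2: free(a) -> (freed a); heap: [0-47 FREE]
Op 3: b = malloc(1) -> b = 0; heap: [0-0 ALLOC][1-47 FREE]
Op 4: b = realloc(b, 16) -> b = 0; heap: [0-15 ALLOC][16-47 FREE]
Op 5: free(b) -> (freed b); heap: [0-47 FREE]
Op 6: c = malloc(13) -> c = 0; heap: [0-12 ALLOC][13-47 FREE]
Op 7: d = malloc(9) -> d = 13; heap: [0-12 ALLOC][13-21 ALLOC][22-47 FREE]
free(d): d = 13 -> block [13-21 ALLOC]; mark free, coalesce with adjacent free neighbors -> [0-12 ALLOC][13-47 FREE]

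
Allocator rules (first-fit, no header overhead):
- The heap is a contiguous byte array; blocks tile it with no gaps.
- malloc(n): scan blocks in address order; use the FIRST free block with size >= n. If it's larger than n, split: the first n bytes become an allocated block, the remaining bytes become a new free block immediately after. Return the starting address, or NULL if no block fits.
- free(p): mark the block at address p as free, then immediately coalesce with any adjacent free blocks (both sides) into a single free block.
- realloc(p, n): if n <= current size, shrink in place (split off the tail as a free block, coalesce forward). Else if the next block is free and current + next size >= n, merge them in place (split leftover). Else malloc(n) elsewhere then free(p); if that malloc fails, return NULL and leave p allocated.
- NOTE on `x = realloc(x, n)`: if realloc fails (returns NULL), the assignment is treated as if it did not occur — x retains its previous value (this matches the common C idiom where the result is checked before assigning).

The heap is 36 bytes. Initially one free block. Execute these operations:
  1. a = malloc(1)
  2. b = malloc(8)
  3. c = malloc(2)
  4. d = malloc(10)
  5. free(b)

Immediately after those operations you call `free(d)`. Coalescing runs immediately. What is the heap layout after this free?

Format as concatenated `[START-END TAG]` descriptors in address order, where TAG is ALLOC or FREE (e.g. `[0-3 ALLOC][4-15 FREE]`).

Answer: [0-0 ALLOC][1-8 FREE][9-10 ALLOC][11-35 FREE]

Derivation:
Op 1: a = malloc(1) -> a = 0; heap: [0-0 ALLOC][1-35 FREE]
Op 2: b = malloc(8) -> b = 1; heap: [0-0 ALLOC][1-8 ALLOC][9-35 FREE]
Op 3: c = malloc(2) -> c = 9; heap: [0-0 ALLOC][1-8 ALLOC][9-10 ALLOC][11-35 FREE]
Op 4: d = malloc(10) -> d = 11; heap: [0-0 ALLOC][1-8 ALLOC][9-10 ALLOC][11-20 ALLOC][21-35 FREE]
Op 5: free(b) -> (freed b); heap: [0-0 ALLOC][1-8 FREE][9-10 ALLOC][11-20 ALLOC][21-35 FREE]
free(d): d = 11 -> block [11-20 ALLOC]; mark free, coalesce with adjacent free neighbors -> [0-0 ALLOC][1-8 FREE][9-10 ALLOC][11-35 FREE]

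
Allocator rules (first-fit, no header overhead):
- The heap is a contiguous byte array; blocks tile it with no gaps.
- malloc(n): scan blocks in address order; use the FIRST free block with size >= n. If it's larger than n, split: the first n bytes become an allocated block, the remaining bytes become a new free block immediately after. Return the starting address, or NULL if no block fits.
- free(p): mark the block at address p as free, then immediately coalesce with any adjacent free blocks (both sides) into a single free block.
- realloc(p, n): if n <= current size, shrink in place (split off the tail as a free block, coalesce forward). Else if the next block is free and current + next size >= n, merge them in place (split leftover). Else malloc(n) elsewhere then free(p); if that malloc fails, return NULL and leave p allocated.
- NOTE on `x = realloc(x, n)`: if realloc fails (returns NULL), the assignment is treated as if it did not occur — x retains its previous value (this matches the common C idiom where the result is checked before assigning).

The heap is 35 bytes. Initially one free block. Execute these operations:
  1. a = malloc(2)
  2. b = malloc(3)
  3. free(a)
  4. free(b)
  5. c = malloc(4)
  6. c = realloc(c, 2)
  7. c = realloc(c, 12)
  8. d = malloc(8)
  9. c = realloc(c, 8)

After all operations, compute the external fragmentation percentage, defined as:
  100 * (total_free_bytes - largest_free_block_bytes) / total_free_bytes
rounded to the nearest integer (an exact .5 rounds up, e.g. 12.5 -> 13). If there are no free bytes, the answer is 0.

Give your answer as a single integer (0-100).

Op 1: a = malloc(2) -> a = 0; heap: [0-1 ALLOC][2-34 FREE]
Op 2: b = malloc(3) -> b = 2; heap: [0-1 ALLOC][2-4 ALLOC][5-34 FREE]
Op 3: free(a) -> (freed a); heap: [0-1 FREE][2-4 ALLOC][5-34 FREE]
Op 4: free(b) -> (freed b); heap: [0-34 FREE]
Op 5: c = malloc(4) -> c = 0; heap: [0-3 ALLOC][4-34 FREE]
Op 6: c = realloc(c, 2) -> c = 0; heap: [0-1 ALLOC][2-34 FREE]
Op 7: c = realloc(c, 12) -> c = 0; heap: [0-11 ALLOC][12-34 FREE]
Op 8: d = malloc(8) -> d = 12; heap: [0-11 ALLOC][12-19 ALLOC][20-34 FREE]
Op 9: c = realloc(c, 8) -> c = 0; heap: [0-7 ALLOC][8-11 FREE][12-19 ALLOC][20-34 FREE]
Free blocks: [4 15] total_free=19 largest=15 -> 100*(19-15)/19 = 400/19 ≈ 21.053 -> rounds to 21

Answer: 21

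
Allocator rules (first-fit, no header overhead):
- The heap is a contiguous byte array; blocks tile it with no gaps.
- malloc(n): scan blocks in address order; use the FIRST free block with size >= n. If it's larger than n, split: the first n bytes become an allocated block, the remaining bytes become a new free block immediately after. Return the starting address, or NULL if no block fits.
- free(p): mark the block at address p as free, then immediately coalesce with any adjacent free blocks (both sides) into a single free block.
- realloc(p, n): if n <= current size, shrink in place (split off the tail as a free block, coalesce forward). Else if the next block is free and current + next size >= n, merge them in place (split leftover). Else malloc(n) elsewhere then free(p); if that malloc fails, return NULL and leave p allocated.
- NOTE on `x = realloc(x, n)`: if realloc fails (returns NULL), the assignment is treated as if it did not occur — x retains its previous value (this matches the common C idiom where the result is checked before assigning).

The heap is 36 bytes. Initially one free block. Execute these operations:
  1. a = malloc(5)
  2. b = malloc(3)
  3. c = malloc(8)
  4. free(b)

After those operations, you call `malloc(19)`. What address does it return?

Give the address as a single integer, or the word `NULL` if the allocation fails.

Answer: 16

Derivation:
Op 1: a = malloc(5) -> a = 0; heap: [0-4 ALLOC][5-35 FREE]
Op 2: b = malloc(3) -> b = 5; heap: [0-4 ALLOC][5-7 ALLOC][8-35 FREE]
Op 3: c = malloc(8) -> c = 8; heap: [0-4 ALLOC][5-7 ALLOC][8-15 ALLOC][16-35 FREE]
Op 4: free(b) -> (freed b); heap: [0-4 ALLOC][5-7 FREE][8-15 ALLOC][16-35 FREE]
malloc(19): first-fit scan over [0-4 ALLOC][5-7 FREE][8-15 ALLOC][16-35 FREE] -> 16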